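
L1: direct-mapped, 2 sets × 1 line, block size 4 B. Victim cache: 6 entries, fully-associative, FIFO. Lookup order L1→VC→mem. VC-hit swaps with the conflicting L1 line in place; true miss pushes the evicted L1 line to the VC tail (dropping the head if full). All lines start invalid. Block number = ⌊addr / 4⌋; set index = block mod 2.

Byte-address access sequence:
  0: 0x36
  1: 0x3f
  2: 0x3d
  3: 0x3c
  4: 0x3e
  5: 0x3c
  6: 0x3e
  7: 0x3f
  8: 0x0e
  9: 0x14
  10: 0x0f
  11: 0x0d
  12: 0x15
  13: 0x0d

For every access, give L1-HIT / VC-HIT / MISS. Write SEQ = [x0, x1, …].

SEQ = [MISS, MISS, L1-HIT, L1-HIT, L1-HIT, L1-HIT, L1-HIT, L1-HIT, MISS, MISS, VC-HIT, L1-HIT, VC-HIT, VC-HIT]

#0 0x36→b13/s1 MISS; vc=[]
#1 0x3f→b15/s1 MISS; vc=[13]
#2 0x3d→b15/s1 L1-HIT; vc=[13]
#3 0x3c→b15/s1 L1-HIT; vc=[13]
#4 0x3e→b15/s1 L1-HIT; vc=[13]
#5 0x3c→b15/s1 L1-HIT; vc=[13]
#6 0x3e→b15/s1 L1-HIT; vc=[13]
#7 0x3f→b15/s1 L1-HIT; vc=[13]
#8 0xe→b3/s1 MISS; vc=[13,15]
#9 0x14→b5/s1 MISS; vc=[13,15,3]
#10 0xf→b3/s1 VC-HIT; vc=[13,15,5]
#11 0xd→b3/s1 L1-HIT; vc=[13,15,5]
#12 0x15→b5/s1 VC-HIT; vc=[13,15,3]
#13 0xd→b3/s1 VC-HIT; vc=[13,15,5]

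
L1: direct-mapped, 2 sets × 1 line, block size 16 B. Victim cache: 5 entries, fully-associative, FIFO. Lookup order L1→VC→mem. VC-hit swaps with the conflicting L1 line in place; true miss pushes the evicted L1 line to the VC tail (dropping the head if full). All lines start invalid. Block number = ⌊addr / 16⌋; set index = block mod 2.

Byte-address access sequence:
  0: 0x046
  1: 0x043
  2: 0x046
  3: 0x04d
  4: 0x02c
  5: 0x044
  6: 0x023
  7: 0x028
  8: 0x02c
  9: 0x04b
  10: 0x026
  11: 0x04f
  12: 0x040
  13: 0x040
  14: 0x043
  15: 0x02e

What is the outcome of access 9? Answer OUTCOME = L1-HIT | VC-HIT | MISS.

OUTCOME = VC-HIT

#0 0x46→b4/s0 MISS; vc=[]
#1 0x43→b4/s0 L1-HIT; vc=[]
#2 0x46→b4/s0 L1-HIT; vc=[]
#3 0x4d→b4/s0 L1-HIT; vc=[]
#4 0x2c→b2/s0 MISS; vc=[4]
#5 0x44→b4/s0 VC-HIT; vc=[2]
#6 0x23→b2/s0 VC-HIT; vc=[4]
#7 0x28→b2/s0 L1-HIT; vc=[4]
#8 0x2c→b2/s0 L1-HIT; vc=[4]
#9 0x4b→b4/s0 VC-HIT; vc=[2]
#10 0x26→b2/s0 VC-HIT; vc=[4]
#11 0x4f→b4/s0 VC-HIT; vc=[2]
#12 0x40→b4/s0 L1-HIT; vc=[2]
#13 0x40→b4/s0 L1-HIT; vc=[2]
#14 0x43→b4/s0 L1-HIT; vc=[2]
#15 0x2e→b2/s0 VC-HIT; vc=[4]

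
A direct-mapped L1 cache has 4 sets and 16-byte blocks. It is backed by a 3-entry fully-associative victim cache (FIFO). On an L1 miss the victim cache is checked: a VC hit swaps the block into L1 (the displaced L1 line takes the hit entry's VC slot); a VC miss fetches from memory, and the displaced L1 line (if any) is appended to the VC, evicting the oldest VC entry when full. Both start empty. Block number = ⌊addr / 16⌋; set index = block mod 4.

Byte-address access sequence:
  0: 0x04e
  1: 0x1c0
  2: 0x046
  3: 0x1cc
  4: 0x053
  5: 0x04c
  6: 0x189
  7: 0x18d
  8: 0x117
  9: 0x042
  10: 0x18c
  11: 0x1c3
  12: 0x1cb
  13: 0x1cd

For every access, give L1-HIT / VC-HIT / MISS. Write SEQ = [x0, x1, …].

  [0] addr=0x4e blk=4 s=0: MISS | VC []
  [1] addr=0x1c0 blk=28 s=0: MISS | VC [4]
  [2] addr=0x46 blk=4 s=0: VC-HIT | VC [28]
  [3] addr=0x1cc blk=28 s=0: VC-HIT | VC [4]
  [4] addr=0x53 blk=5 s=1: MISS | VC [4]
  [5] addr=0x4c blk=4 s=0: VC-HIT | VC [28]
  [6] addr=0x189 blk=24 s=0: MISS | VC [28, 4]
  [7] addr=0x18d blk=24 s=0: L1-HIT | VC [28, 4]
  [8] addr=0x117 blk=17 s=1: MISS | VC [28, 4, 5]
  [9] addr=0x42 blk=4 s=0: VC-HIT | VC [28, 24, 5]
  [10] addr=0x18c blk=24 s=0: VC-HIT | VC [28, 4, 5]
  [11] addr=0x1c3 blk=28 s=0: VC-HIT | VC [24, 4, 5]
  [12] addr=0x1cb blk=28 s=0: L1-HIT | VC [24, 4, 5]
  [13] addr=0x1cd blk=28 s=0: L1-HIT | VC [24, 4, 5]

SEQ = [MISS, MISS, VC-HIT, VC-HIT, MISS, VC-HIT, MISS, L1-HIT, MISS, VC-HIT, VC-HIT, VC-HIT, L1-HIT, L1-HIT]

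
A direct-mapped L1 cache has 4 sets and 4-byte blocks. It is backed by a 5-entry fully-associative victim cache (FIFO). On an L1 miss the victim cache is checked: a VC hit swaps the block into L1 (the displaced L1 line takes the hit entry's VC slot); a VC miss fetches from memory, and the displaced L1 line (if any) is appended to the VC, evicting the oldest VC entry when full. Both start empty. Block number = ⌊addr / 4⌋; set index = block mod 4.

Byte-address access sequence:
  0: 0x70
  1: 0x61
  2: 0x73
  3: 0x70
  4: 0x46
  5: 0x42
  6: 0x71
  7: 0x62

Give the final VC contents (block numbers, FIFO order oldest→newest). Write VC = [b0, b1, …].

VC = [28, 16]

#0 0x70→b28/s0 MISS; vc=[]
#1 0x61→b24/s0 MISS; vc=[28]
#2 0x73→b28/s0 VC-HIT; vc=[24]
#3 0x70→b28/s0 L1-HIT; vc=[24]
#4 0x46→b17/s1 MISS; vc=[24]
#5 0x42→b16/s0 MISS; vc=[24,28]
#6 0x71→b28/s0 VC-HIT; vc=[24,16]
#7 0x62→b24/s0 VC-HIT; vc=[28,16]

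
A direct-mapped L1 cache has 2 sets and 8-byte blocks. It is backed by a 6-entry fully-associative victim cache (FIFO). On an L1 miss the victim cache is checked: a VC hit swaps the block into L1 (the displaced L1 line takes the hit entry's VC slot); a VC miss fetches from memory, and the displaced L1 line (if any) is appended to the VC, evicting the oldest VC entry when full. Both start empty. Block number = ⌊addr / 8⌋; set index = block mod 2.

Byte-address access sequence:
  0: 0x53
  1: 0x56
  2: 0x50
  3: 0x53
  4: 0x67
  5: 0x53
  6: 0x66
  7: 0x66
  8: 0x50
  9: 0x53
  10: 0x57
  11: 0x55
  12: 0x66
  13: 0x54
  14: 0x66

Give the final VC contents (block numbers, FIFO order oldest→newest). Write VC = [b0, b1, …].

VC = [10]

#0 0x53→b10/s0 MISS; vc=[]
#1 0x56→b10/s0 L1-HIT; vc=[]
#2 0x50→b10/s0 L1-HIT; vc=[]
#3 0x53→b10/s0 L1-HIT; vc=[]
#4 0x67→b12/s0 MISS; vc=[10]
#5 0x53→b10/s0 VC-HIT; vc=[12]
#6 0x66→b12/s0 VC-HIT; vc=[10]
#7 0x66→b12/s0 L1-HIT; vc=[10]
#8 0x50→b10/s0 VC-HIT; vc=[12]
#9 0x53→b10/s0 L1-HIT; vc=[12]
#10 0x57→b10/s0 L1-HIT; vc=[12]
#11 0x55→b10/s0 L1-HIT; vc=[12]
#12 0x66→b12/s0 VC-HIT; vc=[10]
#13 0x54→b10/s0 VC-HIT; vc=[12]
#14 0x66→b12/s0 VC-HIT; vc=[10]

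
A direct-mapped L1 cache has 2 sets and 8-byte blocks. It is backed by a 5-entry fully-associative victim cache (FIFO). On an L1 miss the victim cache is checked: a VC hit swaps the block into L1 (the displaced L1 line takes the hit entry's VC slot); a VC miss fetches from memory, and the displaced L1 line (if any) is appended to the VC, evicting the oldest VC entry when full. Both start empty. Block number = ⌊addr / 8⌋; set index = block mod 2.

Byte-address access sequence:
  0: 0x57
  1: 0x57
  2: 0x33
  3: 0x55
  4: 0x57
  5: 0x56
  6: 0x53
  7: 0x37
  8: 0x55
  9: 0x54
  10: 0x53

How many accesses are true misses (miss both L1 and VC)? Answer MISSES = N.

0: 0x57 (blk 10, set 0) → MISS  vc=[]
1: 0x57 (blk 10, set 0) → L1-HIT  vc=[]
2: 0x33 (blk 6, set 0) → MISS  vc=[10]
3: 0x55 (blk 10, set 0) → VC-HIT  vc=[6]
4: 0x57 (blk 10, set 0) → L1-HIT  vc=[6]
5: 0x56 (blk 10, set 0) → L1-HIT  vc=[6]
6: 0x53 (blk 10, set 0) → L1-HIT  vc=[6]
7: 0x37 (blk 6, set 0) → VC-HIT  vc=[10]
8: 0x55 (blk 10, set 0) → VC-HIT  vc=[6]
9: 0x54 (blk 10, set 0) → L1-HIT  vc=[6]
10: 0x53 (blk 10, set 0) → L1-HIT  vc=[6]

MISSES = 2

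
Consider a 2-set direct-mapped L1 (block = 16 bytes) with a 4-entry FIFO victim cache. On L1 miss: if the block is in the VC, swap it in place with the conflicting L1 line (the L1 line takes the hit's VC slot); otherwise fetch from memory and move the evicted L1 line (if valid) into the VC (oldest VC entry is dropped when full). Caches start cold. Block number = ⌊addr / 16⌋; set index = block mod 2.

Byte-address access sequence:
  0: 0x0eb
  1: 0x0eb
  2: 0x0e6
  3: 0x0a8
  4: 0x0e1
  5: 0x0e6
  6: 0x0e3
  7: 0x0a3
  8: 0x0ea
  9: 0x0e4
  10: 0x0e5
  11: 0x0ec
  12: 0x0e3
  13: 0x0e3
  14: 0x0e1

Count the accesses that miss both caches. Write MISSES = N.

#0 0xeb→b14/s0 MISS; vc=[]
#1 0xeb→b14/s0 L1-HIT; vc=[]
#2 0xe6→b14/s0 L1-HIT; vc=[]
#3 0xa8→b10/s0 MISS; vc=[14]
#4 0xe1→b14/s0 VC-HIT; vc=[10]
#5 0xe6→b14/s0 L1-HIT; vc=[10]
#6 0xe3→b14/s0 L1-HIT; vc=[10]
#7 0xa3→b10/s0 VC-HIT; vc=[14]
#8 0xea→b14/s0 VC-HIT; vc=[10]
#9 0xe4→b14/s0 L1-HIT; vc=[10]
#10 0xe5→b14/s0 L1-HIT; vc=[10]
#11 0xec→b14/s0 L1-HIT; vc=[10]
#12 0xe3→b14/s0 L1-HIT; vc=[10]
#13 0xe3→b14/s0 L1-HIT; vc=[10]
#14 0xe1→b14/s0 L1-HIT; vc=[10]

MISSES = 2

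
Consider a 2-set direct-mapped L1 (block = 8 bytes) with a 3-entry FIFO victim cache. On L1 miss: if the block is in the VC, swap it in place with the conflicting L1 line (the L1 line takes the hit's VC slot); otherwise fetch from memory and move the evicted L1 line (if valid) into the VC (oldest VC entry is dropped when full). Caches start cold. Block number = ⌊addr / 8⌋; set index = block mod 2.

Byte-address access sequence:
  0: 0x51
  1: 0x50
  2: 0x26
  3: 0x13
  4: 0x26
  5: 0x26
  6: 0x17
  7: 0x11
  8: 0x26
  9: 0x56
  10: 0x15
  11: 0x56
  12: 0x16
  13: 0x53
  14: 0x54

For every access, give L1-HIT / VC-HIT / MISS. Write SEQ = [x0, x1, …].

SEQ = [MISS, L1-HIT, MISS, MISS, VC-HIT, L1-HIT, VC-HIT, L1-HIT, VC-HIT, VC-HIT, VC-HIT, VC-HIT, VC-HIT, VC-HIT, L1-HIT]

0: 0x51 (blk 10, set 0) → MISS  vc=[]
1: 0x50 (blk 10, set 0) → L1-HIT  vc=[]
2: 0x26 (blk 4, set 0) → MISS  vc=[10]
3: 0x13 (blk 2, set 0) → MISS  vc=[10, 4]
4: 0x26 (blk 4, set 0) → VC-HIT  vc=[10, 2]
5: 0x26 (blk 4, set 0) → L1-HIT  vc=[10, 2]
6: 0x17 (blk 2, set 0) → VC-HIT  vc=[10, 4]
7: 0x11 (blk 2, set 0) → L1-HIT  vc=[10, 4]
8: 0x26 (blk 4, set 0) → VC-HIT  vc=[10, 2]
9: 0x56 (blk 10, set 0) → VC-HIT  vc=[4, 2]
10: 0x15 (blk 2, set 0) → VC-HIT  vc=[4, 10]
11: 0x56 (blk 10, set 0) → VC-HIT  vc=[4, 2]
12: 0x16 (blk 2, set 0) → VC-HIT  vc=[4, 10]
13: 0x53 (blk 10, set 0) → VC-HIT  vc=[4, 2]
14: 0x54 (blk 10, set 0) → L1-HIT  vc=[4, 2]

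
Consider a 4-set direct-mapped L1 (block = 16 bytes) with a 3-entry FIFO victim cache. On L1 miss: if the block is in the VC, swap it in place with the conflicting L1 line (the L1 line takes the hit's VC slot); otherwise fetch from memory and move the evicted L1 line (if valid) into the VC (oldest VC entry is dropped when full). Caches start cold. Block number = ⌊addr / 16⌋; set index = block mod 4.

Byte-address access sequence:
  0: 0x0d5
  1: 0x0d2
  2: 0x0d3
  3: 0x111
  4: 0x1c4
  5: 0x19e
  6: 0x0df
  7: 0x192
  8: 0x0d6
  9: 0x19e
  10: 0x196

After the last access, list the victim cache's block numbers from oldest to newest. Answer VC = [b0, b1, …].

0: 0xd5 (blk 13, set 1) → MISS  vc=[]
1: 0xd2 (blk 13, set 1) → L1-HIT  vc=[]
2: 0xd3 (blk 13, set 1) → L1-HIT  vc=[]
3: 0x111 (blk 17, set 1) → MISS  vc=[13]
4: 0x1c4 (blk 28, set 0) → MISS  vc=[13]
5: 0x19e (blk 25, set 1) → MISS  vc=[13, 17]
6: 0xdf (blk 13, set 1) → VC-HIT  vc=[25, 17]
7: 0x192 (blk 25, set 1) → VC-HIT  vc=[13, 17]
8: 0xd6 (blk 13, set 1) → VC-HIT  vc=[25, 17]
9: 0x19e (blk 25, set 1) → VC-HIT  vc=[13, 17]
10: 0x196 (blk 25, set 1) → L1-HIT  vc=[13, 17]

VC = [13, 17]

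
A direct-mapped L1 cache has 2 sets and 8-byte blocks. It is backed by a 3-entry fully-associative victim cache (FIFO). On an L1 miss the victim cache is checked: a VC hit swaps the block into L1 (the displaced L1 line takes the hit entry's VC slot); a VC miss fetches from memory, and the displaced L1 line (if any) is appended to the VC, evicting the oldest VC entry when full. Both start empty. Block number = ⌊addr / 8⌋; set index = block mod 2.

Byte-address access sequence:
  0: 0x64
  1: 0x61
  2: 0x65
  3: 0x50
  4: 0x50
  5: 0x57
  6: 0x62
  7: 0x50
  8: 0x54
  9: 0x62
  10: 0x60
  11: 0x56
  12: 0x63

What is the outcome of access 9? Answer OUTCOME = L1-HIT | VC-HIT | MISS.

  [0] addr=0x64 blk=12 s=0: MISS | VC []
  [1] addr=0x61 blk=12 s=0: L1-HIT | VC []
  [2] addr=0x65 blk=12 s=0: L1-HIT | VC []
  [3] addr=0x50 blk=10 s=0: MISS | VC [12]
  [4] addr=0x50 blk=10 s=0: L1-HIT | VC [12]
  [5] addr=0x57 blk=10 s=0: L1-HIT | VC [12]
  [6] addr=0x62 blk=12 s=0: VC-HIT | VC [10]
  [7] addr=0x50 blk=10 s=0: VC-HIT | VC [12]
  [8] addr=0x54 blk=10 s=0: L1-HIT | VC [12]
  [9] addr=0x62 blk=12 s=0: VC-HIT | VC [10]
  [10] addr=0x60 blk=12 s=0: L1-HIT | VC [10]
  [11] addr=0x56 blk=10 s=0: VC-HIT | VC [12]
  [12] addr=0x63 blk=12 s=0: VC-HIT | VC [10]

OUTCOME = VC-HIT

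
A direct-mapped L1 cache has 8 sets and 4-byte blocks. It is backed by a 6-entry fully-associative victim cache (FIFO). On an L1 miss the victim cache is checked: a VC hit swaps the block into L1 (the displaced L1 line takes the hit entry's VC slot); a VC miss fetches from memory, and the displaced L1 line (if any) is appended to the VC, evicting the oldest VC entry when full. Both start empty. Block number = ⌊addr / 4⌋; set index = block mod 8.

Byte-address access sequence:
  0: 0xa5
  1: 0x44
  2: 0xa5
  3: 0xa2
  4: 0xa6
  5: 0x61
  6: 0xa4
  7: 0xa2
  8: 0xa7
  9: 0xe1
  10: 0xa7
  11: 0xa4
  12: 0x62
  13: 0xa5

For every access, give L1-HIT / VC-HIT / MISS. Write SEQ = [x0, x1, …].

0: 0xa5 (blk 41, set 1) → MISS  vc=[]
1: 0x44 (blk 17, set 1) → MISS  vc=[41]
2: 0xa5 (blk 41, set 1) → VC-HIT  vc=[17]
3: 0xa2 (blk 40, set 0) → MISS  vc=[17]
4: 0xa6 (blk 41, set 1) → L1-HIT  vc=[17]
5: 0x61 (blk 24, set 0) → MISS  vc=[17, 40]
6: 0xa4 (blk 41, set 1) → L1-HIT  vc=[17, 40]
7: 0xa2 (blk 40, set 0) → VC-HIT  vc=[17, 24]
8: 0xa7 (blk 41, set 1) → L1-HIT  vc=[17, 24]
9: 0xe1 (blk 56, set 0) → MISS  vc=[17, 24, 40]
10: 0xa7 (blk 41, set 1) → L1-HIT  vc=[17, 24, 40]
11: 0xa4 (blk 41, set 1) → L1-HIT  vc=[17, 24, 40]
12: 0x62 (blk 24, set 0) → VC-HIT  vc=[17, 56, 40]
13: 0xa5 (blk 41, set 1) → L1-HIT  vc=[17, 56, 40]

SEQ = [MISS, MISS, VC-HIT, MISS, L1-HIT, MISS, L1-HIT, VC-HIT, L1-HIT, MISS, L1-HIT, L1-HIT, VC-HIT, L1-HIT]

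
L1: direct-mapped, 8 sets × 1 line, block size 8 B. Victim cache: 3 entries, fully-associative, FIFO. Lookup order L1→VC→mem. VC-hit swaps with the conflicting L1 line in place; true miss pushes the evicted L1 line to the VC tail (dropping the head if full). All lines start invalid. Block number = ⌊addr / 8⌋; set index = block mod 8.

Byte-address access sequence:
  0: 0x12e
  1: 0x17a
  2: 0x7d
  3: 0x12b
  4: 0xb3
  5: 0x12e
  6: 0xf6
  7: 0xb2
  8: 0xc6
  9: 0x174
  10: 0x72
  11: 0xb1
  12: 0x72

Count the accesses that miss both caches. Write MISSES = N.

0: 0x12e (blk 37, set 5) → MISS  vc=[]
1: 0x17a (blk 47, set 7) → MISS  vc=[]
2: 0x7d (blk 15, set 7) → MISS  vc=[47]
3: 0x12b (blk 37, set 5) → L1-HIT  vc=[47]
4: 0xb3 (blk 22, set 6) → MISS  vc=[47]
5: 0x12e (blk 37, set 5) → L1-HIT  vc=[47]
6: 0xf6 (blk 30, set 6) → MISS  vc=[47, 22]
7: 0xb2 (blk 22, set 6) → VC-HIT  vc=[47, 30]
8: 0xc6 (blk 24, set 0) → MISS  vc=[47, 30]
9: 0x174 (blk 46, set 6) → MISS  vc=[47, 30, 22]
10: 0x72 (blk 14, set 6) → MISS  vc=[30, 22, 46]
11: 0xb1 (blk 22, set 6) → VC-HIT  vc=[30, 14, 46]
12: 0x72 (blk 14, set 6) → VC-HIT  vc=[30, 22, 46]

MISSES = 8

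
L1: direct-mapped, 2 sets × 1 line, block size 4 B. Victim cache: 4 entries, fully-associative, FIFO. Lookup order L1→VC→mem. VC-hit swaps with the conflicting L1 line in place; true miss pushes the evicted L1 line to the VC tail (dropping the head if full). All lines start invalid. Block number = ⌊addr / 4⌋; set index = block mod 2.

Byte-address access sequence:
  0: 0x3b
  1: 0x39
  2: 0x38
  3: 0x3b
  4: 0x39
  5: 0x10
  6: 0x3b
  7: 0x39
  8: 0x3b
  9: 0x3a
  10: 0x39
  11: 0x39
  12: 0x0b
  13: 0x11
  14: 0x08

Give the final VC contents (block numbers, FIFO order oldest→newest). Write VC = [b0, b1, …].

VC = [4, 14]

0: 0x3b (blk 14, set 0) → MISS  vc=[]
1: 0x39 (blk 14, set 0) → L1-HIT  vc=[]
2: 0x38 (blk 14, set 0) → L1-HIT  vc=[]
3: 0x3b (blk 14, set 0) → L1-HIT  vc=[]
4: 0x39 (blk 14, set 0) → L1-HIT  vc=[]
5: 0x10 (blk 4, set 0) → MISS  vc=[14]
6: 0x3b (blk 14, set 0) → VC-HIT  vc=[4]
7: 0x39 (blk 14, set 0) → L1-HIT  vc=[4]
8: 0x3b (blk 14, set 0) → L1-HIT  vc=[4]
9: 0x3a (blk 14, set 0) → L1-HIT  vc=[4]
10: 0x39 (blk 14, set 0) → L1-HIT  vc=[4]
11: 0x39 (blk 14, set 0) → L1-HIT  vc=[4]
12: 0xb (blk 2, set 0) → MISS  vc=[4, 14]
13: 0x11 (blk 4, set 0) → VC-HIT  vc=[2, 14]
14: 0x8 (blk 2, set 0) → VC-HIT  vc=[4, 14]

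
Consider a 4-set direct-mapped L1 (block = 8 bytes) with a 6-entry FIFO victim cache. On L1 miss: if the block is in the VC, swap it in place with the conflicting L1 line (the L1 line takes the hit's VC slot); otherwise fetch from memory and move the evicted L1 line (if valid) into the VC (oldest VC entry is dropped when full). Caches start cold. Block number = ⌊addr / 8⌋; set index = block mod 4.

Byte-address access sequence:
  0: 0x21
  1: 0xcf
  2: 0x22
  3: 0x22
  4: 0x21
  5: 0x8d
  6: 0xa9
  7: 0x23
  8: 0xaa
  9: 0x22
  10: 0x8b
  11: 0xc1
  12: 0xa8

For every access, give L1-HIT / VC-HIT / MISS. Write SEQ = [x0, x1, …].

SEQ = [MISS, MISS, L1-HIT, L1-HIT, L1-HIT, MISS, MISS, L1-HIT, L1-HIT, L1-HIT, VC-HIT, MISS, VC-HIT]

0: 0x21 (blk 4, set 0) → MISS  vc=[]
1: 0xcf (blk 25, set 1) → MISS  vc=[]
2: 0x22 (blk 4, set 0) → L1-HIT  vc=[]
3: 0x22 (blk 4, set 0) → L1-HIT  vc=[]
4: 0x21 (blk 4, set 0) → L1-HIT  vc=[]
5: 0x8d (blk 17, set 1) → MISS  vc=[25]
6: 0xa9 (blk 21, set 1) → MISS  vc=[25, 17]
7: 0x23 (blk 4, set 0) → L1-HIT  vc=[25, 17]
8: 0xaa (blk 21, set 1) → L1-HIT  vc=[25, 17]
9: 0x22 (blk 4, set 0) → L1-HIT  vc=[25, 17]
10: 0x8b (blk 17, set 1) → VC-HIT  vc=[25, 21]
11: 0xc1 (blk 24, set 0) → MISS  vc=[25, 21, 4]
12: 0xa8 (blk 21, set 1) → VC-HIT  vc=[25, 17, 4]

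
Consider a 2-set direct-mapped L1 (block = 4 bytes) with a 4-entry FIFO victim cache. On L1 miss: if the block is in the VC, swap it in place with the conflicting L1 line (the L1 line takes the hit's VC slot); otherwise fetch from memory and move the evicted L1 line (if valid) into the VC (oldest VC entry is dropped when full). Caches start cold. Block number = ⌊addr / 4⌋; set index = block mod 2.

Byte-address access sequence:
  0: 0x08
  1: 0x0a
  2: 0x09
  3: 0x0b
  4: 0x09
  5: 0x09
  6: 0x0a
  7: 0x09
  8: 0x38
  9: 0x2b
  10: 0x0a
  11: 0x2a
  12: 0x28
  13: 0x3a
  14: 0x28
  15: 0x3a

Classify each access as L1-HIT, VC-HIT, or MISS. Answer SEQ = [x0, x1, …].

SEQ = [MISS, L1-HIT, L1-HIT, L1-HIT, L1-HIT, L1-HIT, L1-HIT, L1-HIT, MISS, MISS, VC-HIT, VC-HIT, L1-HIT, VC-HIT, VC-HIT, VC-HIT]

#0 0x8→b2/s0 MISS; vc=[]
#1 0xa→b2/s0 L1-HIT; vc=[]
#2 0x9→b2/s0 L1-HIT; vc=[]
#3 0xb→b2/s0 L1-HIT; vc=[]
#4 0x9→b2/s0 L1-HIT; vc=[]
#5 0x9→b2/s0 L1-HIT; vc=[]
#6 0xa→b2/s0 L1-HIT; vc=[]
#7 0x9→b2/s0 L1-HIT; vc=[]
#8 0x38→b14/s0 MISS; vc=[2]
#9 0x2b→b10/s0 MISS; vc=[2,14]
#10 0xa→b2/s0 VC-HIT; vc=[10,14]
#11 0x2a→b10/s0 VC-HIT; vc=[2,14]
#12 0x28→b10/s0 L1-HIT; vc=[2,14]
#13 0x3a→b14/s0 VC-HIT; vc=[2,10]
#14 0x28→b10/s0 VC-HIT; vc=[2,14]
#15 0x3a→b14/s0 VC-HIT; vc=[2,10]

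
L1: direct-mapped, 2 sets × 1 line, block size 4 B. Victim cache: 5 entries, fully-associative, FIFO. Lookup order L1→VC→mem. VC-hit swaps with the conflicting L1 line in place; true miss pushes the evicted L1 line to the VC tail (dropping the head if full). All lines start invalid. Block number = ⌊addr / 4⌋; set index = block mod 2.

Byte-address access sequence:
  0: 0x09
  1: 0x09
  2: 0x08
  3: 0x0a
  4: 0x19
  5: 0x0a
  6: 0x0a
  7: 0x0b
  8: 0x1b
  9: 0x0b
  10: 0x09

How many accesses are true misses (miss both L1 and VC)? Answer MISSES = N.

  [0] addr=0x9 blk=2 s=0: MISS | VC []
  [1] addr=0x9 blk=2 s=0: L1-HIT | VC []
  [2] addr=0x8 blk=2 s=0: L1-HIT | VC []
  [3] addr=0xa blk=2 s=0: L1-HIT | VC []
  [4] addr=0x19 blk=6 s=0: MISS | VC [2]
  [5] addr=0xa blk=2 s=0: VC-HIT | VC [6]
  [6] addr=0xa blk=2 s=0: L1-HIT | VC [6]
  [7] addr=0xb blk=2 s=0: L1-HIT | VC [6]
  [8] addr=0x1b blk=6 s=0: VC-HIT | VC [2]
  [9] addr=0xb blk=2 s=0: VC-HIT | VC [6]
  [10] addr=0x9 blk=2 s=0: L1-HIT | VC [6]

MISSES = 2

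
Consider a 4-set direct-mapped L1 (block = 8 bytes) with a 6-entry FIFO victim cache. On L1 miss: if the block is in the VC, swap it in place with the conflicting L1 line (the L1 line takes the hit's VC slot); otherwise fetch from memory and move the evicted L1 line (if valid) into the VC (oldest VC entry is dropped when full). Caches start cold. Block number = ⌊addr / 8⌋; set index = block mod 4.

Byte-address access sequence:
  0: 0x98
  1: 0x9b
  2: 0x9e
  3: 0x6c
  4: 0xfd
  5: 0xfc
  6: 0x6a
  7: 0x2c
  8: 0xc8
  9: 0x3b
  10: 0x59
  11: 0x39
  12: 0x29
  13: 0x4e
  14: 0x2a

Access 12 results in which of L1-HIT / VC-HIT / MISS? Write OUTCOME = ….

OUTCOME = VC-HIT

#0 0x98→b19/s3 MISS; vc=[]
#1 0x9b→b19/s3 L1-HIT; vc=[]
#2 0x9e→b19/s3 L1-HIT; vc=[]
#3 0x6c→b13/s1 MISS; vc=[]
#4 0xfd→b31/s3 MISS; vc=[19]
#5 0xfc→b31/s3 L1-HIT; vc=[19]
#6 0x6a→b13/s1 L1-HIT; vc=[19]
#7 0x2c→b5/s1 MISS; vc=[19,13]
#8 0xc8→b25/s1 MISS; vc=[19,13,5]
#9 0x3b→b7/s3 MISS; vc=[19,13,5,31]
#10 0x59→b11/s3 MISS; vc=[19,13,5,31,7]
#11 0x39→b7/s3 VC-HIT; vc=[19,13,5,31,11]
#12 0x29→b5/s1 VC-HIT; vc=[19,13,25,31,11]
#13 0x4e→b9/s1 MISS; vc=[19,13,25,31,11,5]
#14 0x2a→b5/s1 VC-HIT; vc=[19,13,25,31,11,9]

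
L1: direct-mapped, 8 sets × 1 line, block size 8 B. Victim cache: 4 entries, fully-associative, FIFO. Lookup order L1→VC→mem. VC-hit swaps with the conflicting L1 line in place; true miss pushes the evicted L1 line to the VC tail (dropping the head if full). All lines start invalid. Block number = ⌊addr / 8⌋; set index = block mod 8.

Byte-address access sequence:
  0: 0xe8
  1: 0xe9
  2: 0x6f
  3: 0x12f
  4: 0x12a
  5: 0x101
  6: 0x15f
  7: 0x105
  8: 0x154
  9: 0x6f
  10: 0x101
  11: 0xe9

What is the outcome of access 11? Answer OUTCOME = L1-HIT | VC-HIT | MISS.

0: 0xe8 (blk 29, set 5) → MISS  vc=[]
1: 0xe9 (blk 29, set 5) → L1-HIT  vc=[]
2: 0x6f (blk 13, set 5) → MISS  vc=[29]
3: 0x12f (blk 37, set 5) → MISS  vc=[29, 13]
4: 0x12a (blk 37, set 5) → L1-HIT  vc=[29, 13]
5: 0x101 (blk 32, set 0) → MISS  vc=[29, 13]
6: 0x15f (blk 43, set 3) → MISS  vc=[29, 13]
7: 0x105 (blk 32, set 0) → L1-HIT  vc=[29, 13]
8: 0x154 (blk 42, set 2) → MISS  vc=[29, 13]
9: 0x6f (blk 13, set 5) → VC-HIT  vc=[29, 37]
10: 0x101 (blk 32, set 0) → L1-HIT  vc=[29, 37]
11: 0xe9 (blk 29, set 5) → VC-HIT  vc=[13, 37]

OUTCOME = VC-HIT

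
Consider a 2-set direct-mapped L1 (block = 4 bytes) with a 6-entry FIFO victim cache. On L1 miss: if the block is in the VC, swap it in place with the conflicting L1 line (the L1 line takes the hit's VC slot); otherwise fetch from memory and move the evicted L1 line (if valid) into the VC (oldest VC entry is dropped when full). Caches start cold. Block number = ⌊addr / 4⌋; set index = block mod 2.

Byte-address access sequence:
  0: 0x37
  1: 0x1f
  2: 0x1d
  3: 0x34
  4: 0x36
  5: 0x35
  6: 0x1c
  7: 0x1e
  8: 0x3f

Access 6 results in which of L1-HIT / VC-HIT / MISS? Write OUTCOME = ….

  [0] addr=0x37 blk=13 s=1: MISS | VC []
  [1] addr=0x1f blk=7 s=1: MISS | VC [13]
  [2] addr=0x1d blk=7 s=1: L1-HIT | VC [13]
  [3] addr=0x34 blk=13 s=1: VC-HIT | VC [7]
  [4] addr=0x36 blk=13 s=1: L1-HIT | VC [7]
  [5] addr=0x35 blk=13 s=1: L1-HIT | VC [7]
  [6] addr=0x1c blk=7 s=1: VC-HIT | VC [13]
  [7] addr=0x1e blk=7 s=1: L1-HIT | VC [13]
  [8] addr=0x3f blk=15 s=1: MISS | VC [13, 7]

OUTCOME = VC-HIT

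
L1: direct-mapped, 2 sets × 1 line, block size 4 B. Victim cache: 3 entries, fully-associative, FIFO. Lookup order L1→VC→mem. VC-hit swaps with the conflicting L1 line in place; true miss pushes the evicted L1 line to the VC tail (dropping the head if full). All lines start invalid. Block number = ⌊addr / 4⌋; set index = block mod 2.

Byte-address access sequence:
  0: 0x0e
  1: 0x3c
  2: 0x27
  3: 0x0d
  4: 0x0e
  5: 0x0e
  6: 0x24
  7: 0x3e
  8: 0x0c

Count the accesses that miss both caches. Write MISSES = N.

MISSES = 3

#0 0xe→b3/s1 MISS; vc=[]
#1 0x3c→b15/s1 MISS; vc=[3]
#2 0x27→b9/s1 MISS; vc=[3,15]
#3 0xd→b3/s1 VC-HIT; vc=[9,15]
#4 0xe→b3/s1 L1-HIT; vc=[9,15]
#5 0xe→b3/s1 L1-HIT; vc=[9,15]
#6 0x24→b9/s1 VC-HIT; vc=[3,15]
#7 0x3e→b15/s1 VC-HIT; vc=[3,9]
#8 0xc→b3/s1 VC-HIT; vc=[15,9]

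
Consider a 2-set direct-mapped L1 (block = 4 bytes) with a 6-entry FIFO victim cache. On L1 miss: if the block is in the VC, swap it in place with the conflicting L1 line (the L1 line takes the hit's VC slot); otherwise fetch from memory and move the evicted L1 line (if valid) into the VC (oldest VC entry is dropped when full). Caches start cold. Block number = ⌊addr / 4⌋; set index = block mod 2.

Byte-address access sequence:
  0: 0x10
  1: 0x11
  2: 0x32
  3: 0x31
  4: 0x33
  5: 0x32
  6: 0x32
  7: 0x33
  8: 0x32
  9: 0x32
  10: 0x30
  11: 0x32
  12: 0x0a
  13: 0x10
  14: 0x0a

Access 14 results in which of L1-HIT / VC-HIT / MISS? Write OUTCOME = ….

OUTCOME = VC-HIT

0: 0x10 (blk 4, set 0) → MISS  vc=[]
1: 0x11 (blk 4, set 0) → L1-HIT  vc=[]
2: 0x32 (blk 12, set 0) → MISS  vc=[4]
3: 0x31 (blk 12, set 0) → L1-HIT  vc=[4]
4: 0x33 (blk 12, set 0) → L1-HIT  vc=[4]
5: 0x32 (blk 12, set 0) → L1-HIT  vc=[4]
6: 0x32 (blk 12, set 0) → L1-HIT  vc=[4]
7: 0x33 (blk 12, set 0) → L1-HIT  vc=[4]
8: 0x32 (blk 12, set 0) → L1-HIT  vc=[4]
9: 0x32 (blk 12, set 0) → L1-HIT  vc=[4]
10: 0x30 (blk 12, set 0) → L1-HIT  vc=[4]
11: 0x32 (blk 12, set 0) → L1-HIT  vc=[4]
12: 0xa (blk 2, set 0) → MISS  vc=[4, 12]
13: 0x10 (blk 4, set 0) → VC-HIT  vc=[2, 12]
14: 0xa (blk 2, set 0) → VC-HIT  vc=[4, 12]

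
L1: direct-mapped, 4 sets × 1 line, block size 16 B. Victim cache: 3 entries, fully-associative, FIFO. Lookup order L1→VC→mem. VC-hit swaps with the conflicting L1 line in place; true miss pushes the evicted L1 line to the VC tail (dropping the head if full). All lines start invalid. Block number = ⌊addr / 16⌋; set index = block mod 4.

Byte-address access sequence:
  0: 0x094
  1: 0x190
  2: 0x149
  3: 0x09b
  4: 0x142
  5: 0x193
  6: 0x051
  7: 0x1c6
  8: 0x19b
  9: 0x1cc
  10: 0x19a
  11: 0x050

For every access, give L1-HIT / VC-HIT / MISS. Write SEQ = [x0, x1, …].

  [0] addr=0x94 blk=9 s=1: MISS | VC []
  [1] addr=0x190 blk=25 s=1: MISS | VC [9]
  [2] addr=0x149 blk=20 s=0: MISS | VC [9]
  [3] addr=0x9b blk=9 s=1: VC-HIT | VC [25]
  [4] addr=0x142 blk=20 s=0: L1-HIT | VC [25]
  [5] addr=0x193 blk=25 s=1: VC-HIT | VC [9]
  [6] addr=0x51 blk=5 s=1: MISS | VC [9, 25]
  [7] addr=0x1c6 blk=28 s=0: MISS | VC [9, 25, 20]
  [8] addr=0x19b blk=25 s=1: VC-HIT | VC [9, 5, 20]
  [9] addr=0x1cc blk=28 s=0: L1-HIT | VC [9, 5, 20]
  [10] addr=0x19a blk=25 s=1: L1-HIT | VC [9, 5, 20]
  [11] addr=0x50 blk=5 s=1: VC-HIT | VC [9, 25, 20]

SEQ = [MISS, MISS, MISS, VC-HIT, L1-HIT, VC-HIT, MISS, MISS, VC-HIT, L1-HIT, L1-HIT, VC-HIT]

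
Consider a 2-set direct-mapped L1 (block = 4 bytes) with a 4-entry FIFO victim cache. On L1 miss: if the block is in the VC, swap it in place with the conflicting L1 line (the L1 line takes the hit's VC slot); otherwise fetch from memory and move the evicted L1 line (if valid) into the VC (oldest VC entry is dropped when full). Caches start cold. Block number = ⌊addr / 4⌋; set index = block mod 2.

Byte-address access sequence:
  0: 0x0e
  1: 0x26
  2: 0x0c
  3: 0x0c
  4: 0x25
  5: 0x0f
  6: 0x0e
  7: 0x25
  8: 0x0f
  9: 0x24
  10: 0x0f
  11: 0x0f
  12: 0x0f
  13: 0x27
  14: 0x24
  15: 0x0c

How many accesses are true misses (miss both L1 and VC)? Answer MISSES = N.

0: 0xe (blk 3, set 1) → MISS  vc=[]
1: 0x26 (blk 9, set 1) → MISS  vc=[3]
2: 0xc (blk 3, set 1) → VC-HIT  vc=[9]
3: 0xc (blk 3, set 1) → L1-HIT  vc=[9]
4: 0x25 (blk 9, set 1) → VC-HIT  vc=[3]
5: 0xf (blk 3, set 1) → VC-HIT  vc=[9]
6: 0xe (blk 3, set 1) → L1-HIT  vc=[9]
7: 0x25 (blk 9, set 1) → VC-HIT  vc=[3]
8: 0xf (blk 3, set 1) → VC-HIT  vc=[9]
9: 0x24 (blk 9, set 1) → VC-HIT  vc=[3]
10: 0xf (blk 3, set 1) → VC-HIT  vc=[9]
11: 0xf (blk 3, set 1) → L1-HIT  vc=[9]
12: 0xf (blk 3, set 1) → L1-HIT  vc=[9]
13: 0x27 (blk 9, set 1) → VC-HIT  vc=[3]
14: 0x24 (blk 9, set 1) → L1-HIT  vc=[3]
15: 0xc (blk 3, set 1) → VC-HIT  vc=[9]

MISSES = 2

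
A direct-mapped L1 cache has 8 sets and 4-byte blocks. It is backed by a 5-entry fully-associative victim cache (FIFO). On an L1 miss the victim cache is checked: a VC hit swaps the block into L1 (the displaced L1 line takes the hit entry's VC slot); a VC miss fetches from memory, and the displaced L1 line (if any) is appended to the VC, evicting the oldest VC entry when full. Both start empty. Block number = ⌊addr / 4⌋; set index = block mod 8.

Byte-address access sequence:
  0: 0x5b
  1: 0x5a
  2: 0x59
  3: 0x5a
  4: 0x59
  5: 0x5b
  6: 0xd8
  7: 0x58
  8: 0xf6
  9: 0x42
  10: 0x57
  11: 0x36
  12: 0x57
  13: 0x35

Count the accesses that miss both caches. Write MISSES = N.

#0 0x5b→b22/s6 MISS; vc=[]
#1 0x5a→b22/s6 L1-HIT; vc=[]
#2 0x59→b22/s6 L1-HIT; vc=[]
#3 0x5a→b22/s6 L1-HIT; vc=[]
#4 0x59→b22/s6 L1-HIT; vc=[]
#5 0x5b→b22/s6 L1-HIT; vc=[]
#6 0xd8→b54/s6 MISS; vc=[22]
#7 0x58→b22/s6 VC-HIT; vc=[54]
#8 0xf6→b61/s5 MISS; vc=[54]
#9 0x42→b16/s0 MISS; vc=[54]
#10 0x57→b21/s5 MISS; vc=[54,61]
#11 0x36→b13/s5 MISS; vc=[54,61,21]
#12 0x57→b21/s5 VC-HIT; vc=[54,61,13]
#13 0x35→b13/s5 VC-HIT; vc=[54,61,21]

MISSES = 6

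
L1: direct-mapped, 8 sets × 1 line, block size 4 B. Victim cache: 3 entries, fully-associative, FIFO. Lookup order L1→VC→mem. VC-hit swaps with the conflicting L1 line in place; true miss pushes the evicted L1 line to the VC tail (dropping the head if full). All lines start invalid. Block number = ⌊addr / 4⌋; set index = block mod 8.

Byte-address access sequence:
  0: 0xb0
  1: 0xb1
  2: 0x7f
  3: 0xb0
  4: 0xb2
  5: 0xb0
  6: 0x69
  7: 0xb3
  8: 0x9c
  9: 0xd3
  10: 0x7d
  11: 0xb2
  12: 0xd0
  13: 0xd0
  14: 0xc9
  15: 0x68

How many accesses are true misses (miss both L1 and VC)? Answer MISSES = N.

  [0] addr=0xb0 blk=44 s=4: MISS | VC []
  [1] addr=0xb1 blk=44 s=4: L1-HIT | VC []
  [2] addr=0x7f blk=31 s=7: MISS | VC []
  [3] addr=0xb0 blk=44 s=4: L1-HIT | VC []
  [4] addr=0xb2 blk=44 s=4: L1-HIT | VC []
  [5] addr=0xb0 blk=44 s=4: L1-HIT | VC []
  [6] addr=0x69 blk=26 s=2: MISS | VC []
  [7] addr=0xb3 blk=44 s=4: L1-HIT | VC []
  [8] addr=0x9c blk=39 s=7: MISS | VC [31]
  [9] addr=0xd3 blk=52 s=4: MISS | VC [31, 44]
  [10] addr=0x7d blk=31 s=7: VC-HIT | VC [39, 44]
  [11] addr=0xb2 blk=44 s=4: VC-HIT | VC [39, 52]
  [12] addr=0xd0 blk=52 s=4: VC-HIT | VC [39, 44]
  [13] addr=0xd0 blk=52 s=4: L1-HIT | VC [39, 44]
  [14] addr=0xc9 blk=50 s=2: MISS | VC [39, 44, 26]
  [15] addr=0x68 blk=26 s=2: VC-HIT | VC [39, 44, 50]

MISSES = 6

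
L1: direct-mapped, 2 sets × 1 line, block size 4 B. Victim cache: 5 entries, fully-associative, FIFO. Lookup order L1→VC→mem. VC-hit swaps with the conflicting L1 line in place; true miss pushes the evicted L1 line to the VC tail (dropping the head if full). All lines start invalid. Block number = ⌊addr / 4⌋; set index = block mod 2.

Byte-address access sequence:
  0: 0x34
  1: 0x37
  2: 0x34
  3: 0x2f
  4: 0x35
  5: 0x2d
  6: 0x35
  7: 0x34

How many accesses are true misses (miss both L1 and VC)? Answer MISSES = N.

0: 0x34 (blk 13, set 1) → MISS  vc=[]
1: 0x37 (blk 13, set 1) → L1-HIT  vc=[]
2: 0x34 (blk 13, set 1) → L1-HIT  vc=[]
3: 0x2f (blk 11, set 1) → MISS  vc=[13]
4: 0x35 (blk 13, set 1) → VC-HIT  vc=[11]
5: 0x2d (blk 11, set 1) → VC-HIT  vc=[13]
6: 0x35 (blk 13, set 1) → VC-HIT  vc=[11]
7: 0x34 (blk 13, set 1) → L1-HIT  vc=[11]

MISSES = 2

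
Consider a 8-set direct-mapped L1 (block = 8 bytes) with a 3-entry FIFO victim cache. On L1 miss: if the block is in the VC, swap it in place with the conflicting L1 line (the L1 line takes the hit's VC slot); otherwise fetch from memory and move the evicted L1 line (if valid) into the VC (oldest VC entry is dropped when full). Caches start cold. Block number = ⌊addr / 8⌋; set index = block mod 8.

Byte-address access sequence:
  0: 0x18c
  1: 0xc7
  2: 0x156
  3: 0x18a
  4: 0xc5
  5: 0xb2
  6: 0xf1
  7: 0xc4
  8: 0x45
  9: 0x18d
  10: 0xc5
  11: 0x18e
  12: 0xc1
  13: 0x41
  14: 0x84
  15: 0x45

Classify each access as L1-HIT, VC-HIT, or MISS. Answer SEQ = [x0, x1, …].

#0 0x18c→b49/s1 MISS; vc=[]
#1 0xc7→b24/s0 MISS; vc=[]
#2 0x156→b42/s2 MISS; vc=[]
#3 0x18a→b49/s1 L1-HIT; vc=[]
#4 0xc5→b24/s0 L1-HIT; vc=[]
#5 0xb2→b22/s6 MISS; vc=[]
#6 0xf1→b30/s6 MISS; vc=[22]
#7 0xc4→b24/s0 L1-HIT; vc=[22]
#8 0x45→b8/s0 MISS; vc=[22,24]
#9 0x18d→b49/s1 L1-HIT; vc=[22,24]
#10 0xc5→b24/s0 VC-HIT; vc=[22,8]
#11 0x18e→b49/s1 L1-HIT; vc=[22,8]
#12 0xc1→b24/s0 L1-HIT; vc=[22,8]
#13 0x41→b8/s0 VC-HIT; vc=[22,24]
#14 0x84→b16/s0 MISS; vc=[22,24,8]
#15 0x45→b8/s0 VC-HIT; vc=[22,24,16]

SEQ = [MISS, MISS, MISS, L1-HIT, L1-HIT, MISS, MISS, L1-HIT, MISS, L1-HIT, VC-HIT, L1-HIT, L1-HIT, VC-HIT, MISS, VC-HIT]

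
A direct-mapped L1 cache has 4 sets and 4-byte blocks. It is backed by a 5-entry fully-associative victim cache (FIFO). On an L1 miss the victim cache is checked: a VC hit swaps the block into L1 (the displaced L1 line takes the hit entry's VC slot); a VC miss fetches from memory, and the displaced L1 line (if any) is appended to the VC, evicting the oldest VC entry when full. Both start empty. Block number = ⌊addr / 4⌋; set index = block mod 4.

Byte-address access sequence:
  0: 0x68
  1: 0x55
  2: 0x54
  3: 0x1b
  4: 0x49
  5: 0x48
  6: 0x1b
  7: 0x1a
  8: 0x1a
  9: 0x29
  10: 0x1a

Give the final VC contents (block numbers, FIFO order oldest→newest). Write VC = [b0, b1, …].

#0 0x68→b26/s2 MISS; vc=[]
#1 0x55→b21/s1 MISS; vc=[]
#2 0x54→b21/s1 L1-HIT; vc=[]
#3 0x1b→b6/s2 MISS; vc=[26]
#4 0x49→b18/s2 MISS; vc=[26,6]
#5 0x48→b18/s2 L1-HIT; vc=[26,6]
#6 0x1b→b6/s2 VC-HIT; vc=[26,18]
#7 0x1a→b6/s2 L1-HIT; vc=[26,18]
#8 0x1a→b6/s2 L1-HIT; vc=[26,18]
#9 0x29→b10/s2 MISS; vc=[26,18,6]
#10 0x1a→b6/s2 VC-HIT; vc=[26,18,10]

VC = [26, 18, 10]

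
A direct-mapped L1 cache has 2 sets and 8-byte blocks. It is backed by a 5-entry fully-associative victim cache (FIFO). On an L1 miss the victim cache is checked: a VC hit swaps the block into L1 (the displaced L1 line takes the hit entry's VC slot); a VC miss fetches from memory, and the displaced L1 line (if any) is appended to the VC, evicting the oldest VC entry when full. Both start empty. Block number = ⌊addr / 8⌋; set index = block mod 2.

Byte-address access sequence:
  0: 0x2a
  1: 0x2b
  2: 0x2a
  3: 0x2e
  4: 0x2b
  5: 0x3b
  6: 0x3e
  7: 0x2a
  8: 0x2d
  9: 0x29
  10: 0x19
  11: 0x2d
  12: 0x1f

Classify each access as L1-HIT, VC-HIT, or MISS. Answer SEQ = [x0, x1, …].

SEQ = [MISS, L1-HIT, L1-HIT, L1-HIT, L1-HIT, MISS, L1-HIT, VC-HIT, L1-HIT, L1-HIT, MISS, VC-HIT, VC-HIT]

  [0] addr=0x2a blk=5 s=1: MISS | VC []
  [1] addr=0x2b blk=5 s=1: L1-HIT | VC []
  [2] addr=0x2a blk=5 s=1: L1-HIT | VC []
  [3] addr=0x2e blk=5 s=1: L1-HIT | VC []
  [4] addr=0x2b blk=5 s=1: L1-HIT | VC []
  [5] addr=0x3b blk=7 s=1: MISS | VC [5]
  [6] addr=0x3e blk=7 s=1: L1-HIT | VC [5]
  [7] addr=0x2a blk=5 s=1: VC-HIT | VC [7]
  [8] addr=0x2d blk=5 s=1: L1-HIT | VC [7]
  [9] addr=0x29 blk=5 s=1: L1-HIT | VC [7]
  [10] addr=0x19 blk=3 s=1: MISS | VC [7, 5]
  [11] addr=0x2d blk=5 s=1: VC-HIT | VC [7, 3]
  [12] addr=0x1f blk=3 s=1: VC-HIT | VC [7, 5]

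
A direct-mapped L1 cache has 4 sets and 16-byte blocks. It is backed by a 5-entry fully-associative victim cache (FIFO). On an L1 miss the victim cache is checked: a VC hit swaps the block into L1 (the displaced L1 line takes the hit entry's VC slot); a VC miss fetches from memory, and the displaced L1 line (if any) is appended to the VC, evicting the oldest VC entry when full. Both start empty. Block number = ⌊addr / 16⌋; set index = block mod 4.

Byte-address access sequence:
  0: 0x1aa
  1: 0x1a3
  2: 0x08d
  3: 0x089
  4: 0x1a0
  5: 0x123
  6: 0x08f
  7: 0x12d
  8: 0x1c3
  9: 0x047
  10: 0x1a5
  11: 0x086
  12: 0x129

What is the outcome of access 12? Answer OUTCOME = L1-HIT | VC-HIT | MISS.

0: 0x1aa (blk 26, set 2) → MISS  vc=[]
1: 0x1a3 (blk 26, set 2) → L1-HIT  vc=[]
2: 0x8d (blk 8, set 0) → MISS  vc=[]
3: 0x89 (blk 8, set 0) → L1-HIT  vc=[]
4: 0x1a0 (blk 26, set 2) → L1-HIT  vc=[]
5: 0x123 (blk 18, set 2) → MISS  vc=[26]
6: 0x8f (blk 8, set 0) → L1-HIT  vc=[26]
7: 0x12d (blk 18, set 2) → L1-HIT  vc=[26]
8: 0x1c3 (blk 28, set 0) → MISS  vc=[26, 8]
9: 0x47 (blk 4, set 0) → MISS  vc=[26, 8, 28]
10: 0x1a5 (blk 26, set 2) → VC-HIT  vc=[18, 8, 28]
11: 0x86 (blk 8, set 0) → VC-HIT  vc=[18, 4, 28]
12: 0x129 (blk 18, set 2) → VC-HIT  vc=[26, 4, 28]

OUTCOME = VC-HIT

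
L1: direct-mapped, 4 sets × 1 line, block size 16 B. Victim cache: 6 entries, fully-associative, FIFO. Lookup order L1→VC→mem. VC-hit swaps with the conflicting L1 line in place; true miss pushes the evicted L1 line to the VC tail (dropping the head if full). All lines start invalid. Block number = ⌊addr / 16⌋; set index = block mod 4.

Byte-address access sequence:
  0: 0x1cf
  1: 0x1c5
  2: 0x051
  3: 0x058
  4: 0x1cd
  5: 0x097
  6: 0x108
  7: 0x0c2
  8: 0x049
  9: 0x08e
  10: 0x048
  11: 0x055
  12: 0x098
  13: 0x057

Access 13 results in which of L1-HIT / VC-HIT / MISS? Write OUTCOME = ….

OUTCOME = VC-HIT

0: 0x1cf (blk 28, set 0) → MISS  vc=[]
1: 0x1c5 (blk 28, set 0) → L1-HIT  vc=[]
2: 0x51 (blk 5, set 1) → MISS  vc=[]
3: 0x58 (blk 5, set 1) → L1-HIT  vc=[]
4: 0x1cd (blk 28, set 0) → L1-HIT  vc=[]
5: 0x97 (blk 9, set 1) → MISS  vc=[5]
6: 0x108 (blk 16, set 0) → MISS  vc=[5, 28]
7: 0xc2 (blk 12, set 0) → MISS  vc=[5, 28, 16]
8: 0x49 (blk 4, set 0) → MISS  vc=[5, 28, 16, 12]
9: 0x8e (blk 8, set 0) → MISS  vc=[5, 28, 16, 12, 4]
10: 0x48 (blk 4, set 0) → VC-HIT  vc=[5, 28, 16, 12, 8]
11: 0x55 (blk 5, set 1) → VC-HIT  vc=[9, 28, 16, 12, 8]
12: 0x98 (blk 9, set 1) → VC-HIT  vc=[5, 28, 16, 12, 8]
13: 0x57 (blk 5, set 1) → VC-HIT  vc=[9, 28, 16, 12, 8]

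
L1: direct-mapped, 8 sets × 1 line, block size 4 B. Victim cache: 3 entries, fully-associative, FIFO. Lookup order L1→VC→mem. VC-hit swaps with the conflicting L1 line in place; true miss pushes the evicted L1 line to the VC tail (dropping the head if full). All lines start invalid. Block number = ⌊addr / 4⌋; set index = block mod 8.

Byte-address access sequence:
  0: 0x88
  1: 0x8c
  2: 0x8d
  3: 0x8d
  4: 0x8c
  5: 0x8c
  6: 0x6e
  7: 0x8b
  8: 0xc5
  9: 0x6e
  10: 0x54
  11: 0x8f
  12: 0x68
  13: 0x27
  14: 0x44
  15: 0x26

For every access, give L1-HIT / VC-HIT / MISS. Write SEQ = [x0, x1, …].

  [0] addr=0x88 blk=34 s=2: MISS | VC []
  [1] addr=0x8c blk=35 s=3: MISS | VC []
  [2] addr=0x8d blk=35 s=3: L1-HIT | VC []
  [3] addr=0x8d blk=35 s=3: L1-HIT | VC []
  [4] addr=0x8c blk=35 s=3: L1-HIT | VC []
  [5] addr=0x8c blk=35 s=3: L1-HIT | VC []
  [6] addr=0x6e blk=27 s=3: MISS | VC [35]
  [7] addr=0x8b blk=34 s=2: L1-HIT | VC [35]
  [8] addr=0xc5 blk=49 s=1: MISS | VC [35]
  [9] addr=0x6e blk=27 s=3: L1-HIT | VC [35]
  [10] addr=0x54 blk=21 s=5: MISS | VC [35]
  [11] addr=0x8f blk=35 s=3: VC-HIT | VC [27]
  [12] addr=0x68 blk=26 s=2: MISS | VC [27, 34]
  [13] addr=0x27 blk=9 s=1: MISS | VC [27, 34, 49]
  [14] addr=0x44 blk=17 s=1: MISS | VC [34, 49, 9]
  [15] addr=0x26 blk=9 s=1: VC-HIT | VC [34, 49, 17]

SEQ = [MISS, MISS, L1-HIT, L1-HIT, L1-HIT, L1-HIT, MISS, L1-HIT, MISS, L1-HIT, MISS, VC-HIT, MISS, MISS, MISS, VC-HIT]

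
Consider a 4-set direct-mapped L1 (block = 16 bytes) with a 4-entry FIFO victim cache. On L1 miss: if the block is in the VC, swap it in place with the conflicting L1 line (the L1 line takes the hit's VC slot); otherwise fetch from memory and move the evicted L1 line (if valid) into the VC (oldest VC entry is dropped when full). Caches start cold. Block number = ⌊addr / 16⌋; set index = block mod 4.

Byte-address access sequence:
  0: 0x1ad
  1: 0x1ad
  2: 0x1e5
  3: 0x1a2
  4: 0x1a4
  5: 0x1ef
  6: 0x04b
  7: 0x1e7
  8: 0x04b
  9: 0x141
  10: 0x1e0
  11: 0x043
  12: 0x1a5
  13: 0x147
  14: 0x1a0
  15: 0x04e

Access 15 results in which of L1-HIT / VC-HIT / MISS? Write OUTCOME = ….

  [0] addr=0x1ad blk=26 s=2: MISS | VC []
  [1] addr=0x1ad blk=26 s=2: L1-HIT | VC []
  [2] addr=0x1e5 blk=30 s=2: MISS | VC [26]
  [3] addr=0x1a2 blk=26 s=2: VC-HIT | VC [30]
  [4] addr=0x1a4 blk=26 s=2: L1-HIT | VC [30]
  [5] addr=0x1ef blk=30 s=2: VC-HIT | VC [26]
  [6] addr=0x4b blk=4 s=0: MISS | VC [26]
  [7] addr=0x1e7 blk=30 s=2: L1-HIT | VC [26]
  [8] addr=0x4b blk=4 s=0: L1-HIT | VC [26]
  [9] addr=0x141 blk=20 s=0: MISS | VC [26, 4]
  [10] addr=0x1e0 blk=30 s=2: L1-HIT | VC [26, 4]
  [11] addr=0x43 blk=4 s=0: VC-HIT | VC [26, 20]
  [12] addr=0x1a5 blk=26 s=2: VC-HIT | VC [30, 20]
  [13] addr=0x147 blk=20 s=0: VC-HIT | VC [30, 4]
  [14] addr=0x1a0 blk=26 s=2: L1-HIT | VC [30, 4]
  [15] addr=0x4e blk=4 s=0: VC-HIT | VC [30, 20]

OUTCOME = VC-HIT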